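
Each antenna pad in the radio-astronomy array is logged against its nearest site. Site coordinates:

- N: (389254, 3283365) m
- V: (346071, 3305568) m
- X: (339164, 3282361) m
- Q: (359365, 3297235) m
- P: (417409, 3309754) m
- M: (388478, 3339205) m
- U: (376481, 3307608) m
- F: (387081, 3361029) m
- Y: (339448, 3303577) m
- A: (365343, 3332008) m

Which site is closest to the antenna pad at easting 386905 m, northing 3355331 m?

Squared distances to each site:
N: 5184622957.000; V: 4143771725.000; X: 7603823981.000; Q: 4133596816.000; P: 3007756945.000; M: 262522205.000; U: 2386144505.000; F: 32498180.000; Y: 4930643365.000; A: 1008882173.000.
Minimum at F.

F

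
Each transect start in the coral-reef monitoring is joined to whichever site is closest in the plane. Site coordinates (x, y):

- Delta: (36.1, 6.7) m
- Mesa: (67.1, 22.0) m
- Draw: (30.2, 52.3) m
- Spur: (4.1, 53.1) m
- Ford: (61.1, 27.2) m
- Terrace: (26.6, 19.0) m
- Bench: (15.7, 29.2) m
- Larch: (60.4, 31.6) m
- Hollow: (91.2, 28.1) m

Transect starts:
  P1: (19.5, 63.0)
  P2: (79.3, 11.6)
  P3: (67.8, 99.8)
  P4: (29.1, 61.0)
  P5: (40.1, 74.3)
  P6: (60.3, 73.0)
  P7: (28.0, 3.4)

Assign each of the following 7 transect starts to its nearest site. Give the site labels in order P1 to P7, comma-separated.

P1 → Draw (d²=228.98)
P2 → Mesa (d²=257.00)
P3 → Draw (d²=3670.01)
P4 → Draw (d²=76.90)
P5 → Draw (d²=582.01)
P6 → Draw (d²=1334.50)
P7 → Delta (d²=76.50)

Draw, Mesa, Draw, Draw, Draw, Draw, Delta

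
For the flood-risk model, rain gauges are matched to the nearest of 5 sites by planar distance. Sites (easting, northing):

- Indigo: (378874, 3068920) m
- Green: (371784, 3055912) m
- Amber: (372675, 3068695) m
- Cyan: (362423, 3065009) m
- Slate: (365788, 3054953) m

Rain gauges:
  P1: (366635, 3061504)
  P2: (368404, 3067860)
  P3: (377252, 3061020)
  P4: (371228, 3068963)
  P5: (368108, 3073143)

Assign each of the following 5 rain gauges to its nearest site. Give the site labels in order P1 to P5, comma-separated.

Cyan, Amber, Green, Amber, Amber

P1 → Cyan (d²=30025969.00)
P2 → Amber (d²=18938666.00)
P3 → Green (d²=55990688.00)
P4 → Amber (d²=2165633.00)
P5 → Amber (d²=40642193.00)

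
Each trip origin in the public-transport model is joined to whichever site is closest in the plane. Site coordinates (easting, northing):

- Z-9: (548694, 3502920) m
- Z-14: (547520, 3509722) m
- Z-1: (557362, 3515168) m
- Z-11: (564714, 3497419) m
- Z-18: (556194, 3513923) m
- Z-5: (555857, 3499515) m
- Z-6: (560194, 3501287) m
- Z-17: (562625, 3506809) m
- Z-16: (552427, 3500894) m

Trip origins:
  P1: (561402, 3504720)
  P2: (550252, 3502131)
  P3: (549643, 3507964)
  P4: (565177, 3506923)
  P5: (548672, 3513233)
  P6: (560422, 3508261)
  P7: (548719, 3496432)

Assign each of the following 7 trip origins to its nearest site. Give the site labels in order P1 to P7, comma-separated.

P1 → Z-17 (d²=5859650.00)
P2 → Z-9 (d²=3049885.00)
P3 → Z-14 (d²=7597693.00)
P4 → Z-17 (d²=6525700.00)
P5 → Z-14 (d²=13654225.00)
P6 → Z-17 (d²=6961513.00)
P7 → Z-16 (d²=33658708.00)

Z-17, Z-9, Z-14, Z-17, Z-14, Z-17, Z-16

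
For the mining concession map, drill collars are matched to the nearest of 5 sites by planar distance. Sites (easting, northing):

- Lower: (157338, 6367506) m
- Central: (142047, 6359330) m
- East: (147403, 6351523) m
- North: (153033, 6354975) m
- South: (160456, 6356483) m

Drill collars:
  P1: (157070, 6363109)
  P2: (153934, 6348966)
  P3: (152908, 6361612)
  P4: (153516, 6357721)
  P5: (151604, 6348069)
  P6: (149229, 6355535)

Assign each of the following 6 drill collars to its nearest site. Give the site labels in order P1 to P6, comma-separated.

Lower, North, North, North, East, North

P1 → Lower (d²=19405433.00)
P2 → North (d²=36919882.00)
P3 → North (d²=44065394.00)
P4 → North (d²=7773805.00)
P5 → East (d²=29578517.00)
P6 → North (d²=14784016.00)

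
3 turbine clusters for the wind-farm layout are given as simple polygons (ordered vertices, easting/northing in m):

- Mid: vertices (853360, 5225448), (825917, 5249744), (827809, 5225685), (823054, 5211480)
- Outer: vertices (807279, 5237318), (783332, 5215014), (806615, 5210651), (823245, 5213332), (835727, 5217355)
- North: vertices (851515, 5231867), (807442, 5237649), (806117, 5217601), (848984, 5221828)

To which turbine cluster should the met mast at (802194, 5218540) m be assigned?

Outer

Cast a ray rightward from (802194, 5218540). For each polygon, the edges (by vertex number in listed order) whose endpoints lie on opposite sides of northing = 5218540, where each meets that height, and whether that is right or left of the point:
Mid: 3–4 at easting≈825417.3 (right), 4–1 at easting≈838371.9 (right) → 2 crossings.
Outer: 1–2 at easting≈787117.7 (left), 5–1 at easting≈834038.3 (right) → 1 crossing.
North: 2–3 at easting≈806179.1 (right), 3–4 at easting≈815639.6 (right) → 2 crossings.
Only Outer has an odd count, so the point is inside Outer.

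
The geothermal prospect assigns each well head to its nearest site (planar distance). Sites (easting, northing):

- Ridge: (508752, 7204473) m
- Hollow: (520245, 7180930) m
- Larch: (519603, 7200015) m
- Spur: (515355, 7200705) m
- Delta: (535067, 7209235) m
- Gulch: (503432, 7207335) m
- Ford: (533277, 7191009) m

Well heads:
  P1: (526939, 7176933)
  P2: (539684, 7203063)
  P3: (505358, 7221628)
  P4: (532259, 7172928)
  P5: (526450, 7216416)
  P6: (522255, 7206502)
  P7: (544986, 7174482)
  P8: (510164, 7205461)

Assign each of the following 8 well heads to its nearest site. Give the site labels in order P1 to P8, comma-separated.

Hollow, Delta, Gulch, Hollow, Delta, Larch, Ford, Ridge

P1 → Hollow (d²=60785645.00)
P2 → Delta (d²=59410273.00)
P3 → Gulch (d²=207999325.00)
P4 → Hollow (d²=208368200.00)
P5 → Delta (d²=125819450.00)
P6 → Larch (d²=49114273.00)
P7 → Ford (d²=410242410.00)
P8 → Ridge (d²=2969888.00)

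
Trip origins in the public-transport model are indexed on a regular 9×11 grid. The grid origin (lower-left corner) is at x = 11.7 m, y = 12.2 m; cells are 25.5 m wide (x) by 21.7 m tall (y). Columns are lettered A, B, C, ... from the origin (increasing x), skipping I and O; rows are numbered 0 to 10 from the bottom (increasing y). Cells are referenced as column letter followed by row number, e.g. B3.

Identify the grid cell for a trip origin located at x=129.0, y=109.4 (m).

Column index: ⌊(129.0 − 11.7) / 25.5⌋ = ⌊4.600⌋ = 4 → column E
Row offset from origin: ⌊(109.4 − 12.2) / 21.7⌋ = ⌊4.479⌋ = 4 → row 4

E4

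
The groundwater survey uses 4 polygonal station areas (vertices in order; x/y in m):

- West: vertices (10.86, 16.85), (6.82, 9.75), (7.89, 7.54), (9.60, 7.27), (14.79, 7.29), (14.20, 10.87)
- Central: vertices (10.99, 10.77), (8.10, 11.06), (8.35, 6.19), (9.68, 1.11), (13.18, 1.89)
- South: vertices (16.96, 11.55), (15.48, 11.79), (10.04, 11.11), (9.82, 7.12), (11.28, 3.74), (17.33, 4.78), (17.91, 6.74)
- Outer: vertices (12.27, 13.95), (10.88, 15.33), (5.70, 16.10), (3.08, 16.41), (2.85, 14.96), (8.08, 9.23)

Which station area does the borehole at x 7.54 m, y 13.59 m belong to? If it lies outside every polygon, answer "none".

Outer

Cast a ray rightward from (7.54, 13.59). For each polygon, the edges (by vertex number in listed order) whose endpoints lie on opposite sides of y = 13.59, where each meets that height, and whether that is right or left of the point:
West: 1–2 at x≈9.005 (right), 6–1 at x≈12.681 (right) → 2 crossings.
Central: no edge straddles that height → 0 crossings.
South: no edge straddles that height → 0 crossings.
Outer: 5–6 at x≈4.100 (left), 6–1 at x≈11.950 (right) → 1 crossing.
Only Outer has an odd count, so the point is inside Outer.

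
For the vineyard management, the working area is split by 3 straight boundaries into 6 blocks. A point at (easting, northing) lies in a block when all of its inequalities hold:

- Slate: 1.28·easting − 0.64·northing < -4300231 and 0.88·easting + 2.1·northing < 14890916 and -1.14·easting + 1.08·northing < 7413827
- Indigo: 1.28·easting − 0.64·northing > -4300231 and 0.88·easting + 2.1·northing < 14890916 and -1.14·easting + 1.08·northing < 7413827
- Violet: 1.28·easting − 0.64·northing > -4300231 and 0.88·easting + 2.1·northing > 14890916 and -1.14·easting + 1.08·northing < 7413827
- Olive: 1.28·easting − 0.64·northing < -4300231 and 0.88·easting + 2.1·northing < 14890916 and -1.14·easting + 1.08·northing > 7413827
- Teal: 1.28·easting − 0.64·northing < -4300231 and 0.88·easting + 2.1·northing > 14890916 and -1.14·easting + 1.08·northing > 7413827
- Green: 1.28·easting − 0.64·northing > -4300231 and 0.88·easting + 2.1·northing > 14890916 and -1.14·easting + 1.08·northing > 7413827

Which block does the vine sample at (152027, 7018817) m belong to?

Indigo

1.28·152027 − 0.64·7018817 = -4297448.320, which is > -4300231
0.88·152027 + 2.1·7018817 = 14873299.460, which is < 14890916
-1.14·152027 + 1.08·7018817 = 7407011.580, which is < 7413827
This sign pattern matches Indigo.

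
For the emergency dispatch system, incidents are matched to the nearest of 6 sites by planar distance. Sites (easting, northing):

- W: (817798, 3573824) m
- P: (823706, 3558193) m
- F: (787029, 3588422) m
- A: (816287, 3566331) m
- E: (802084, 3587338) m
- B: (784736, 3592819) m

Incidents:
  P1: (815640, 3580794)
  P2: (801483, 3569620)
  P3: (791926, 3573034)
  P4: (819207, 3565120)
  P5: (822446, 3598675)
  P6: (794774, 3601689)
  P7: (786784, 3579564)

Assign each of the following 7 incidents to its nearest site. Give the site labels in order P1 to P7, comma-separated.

W, A, F, A, E, B, F

P1 → W (d²=53237864.00)
P2 → A (d²=229975937.00)
P3 → F (d²=260771153.00)
P4 → A (d²=9992921.00)
P5 → E (d²=543138613.00)
P6 → B (d²=179438344.00)
P7 → F (d²=78524189.00)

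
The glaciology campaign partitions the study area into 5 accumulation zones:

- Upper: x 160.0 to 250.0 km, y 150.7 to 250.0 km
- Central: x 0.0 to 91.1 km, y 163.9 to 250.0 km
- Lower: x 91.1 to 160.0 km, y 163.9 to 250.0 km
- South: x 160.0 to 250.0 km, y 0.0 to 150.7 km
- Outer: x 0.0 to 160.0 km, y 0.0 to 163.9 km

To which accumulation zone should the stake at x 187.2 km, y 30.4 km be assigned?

South

The point has x = 187.2 and y = 30.4.
Only South satisfies 160.0 ≤ x ≤ 250.0 and 0.0 ≤ y ≤ 150.7.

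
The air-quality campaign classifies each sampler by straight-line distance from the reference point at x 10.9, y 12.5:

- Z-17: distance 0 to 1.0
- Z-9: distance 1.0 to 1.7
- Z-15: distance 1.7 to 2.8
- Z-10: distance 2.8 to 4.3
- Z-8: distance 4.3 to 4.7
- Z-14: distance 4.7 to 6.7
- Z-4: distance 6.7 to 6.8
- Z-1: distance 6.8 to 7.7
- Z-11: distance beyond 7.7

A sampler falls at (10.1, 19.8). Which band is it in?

Distance = √((10.1−10.9)² + (19.8−12.5)²) = √(0.640 + 53.290) = 7.344.
6.8 ≤ 7.344 < 7.7 → Z-1.

Z-1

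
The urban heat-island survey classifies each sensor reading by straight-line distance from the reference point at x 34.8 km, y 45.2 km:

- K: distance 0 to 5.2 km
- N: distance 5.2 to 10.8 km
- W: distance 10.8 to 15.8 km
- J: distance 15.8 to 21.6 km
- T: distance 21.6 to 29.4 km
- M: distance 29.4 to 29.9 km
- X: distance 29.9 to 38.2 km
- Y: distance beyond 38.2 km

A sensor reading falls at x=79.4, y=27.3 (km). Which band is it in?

Distance = √((79.4−34.8)² + (27.3−45.2)²) = √(1989.160 + 320.410) = 48.058 km.
38.2 ≤ 48.058 < ∞ → Y.

Y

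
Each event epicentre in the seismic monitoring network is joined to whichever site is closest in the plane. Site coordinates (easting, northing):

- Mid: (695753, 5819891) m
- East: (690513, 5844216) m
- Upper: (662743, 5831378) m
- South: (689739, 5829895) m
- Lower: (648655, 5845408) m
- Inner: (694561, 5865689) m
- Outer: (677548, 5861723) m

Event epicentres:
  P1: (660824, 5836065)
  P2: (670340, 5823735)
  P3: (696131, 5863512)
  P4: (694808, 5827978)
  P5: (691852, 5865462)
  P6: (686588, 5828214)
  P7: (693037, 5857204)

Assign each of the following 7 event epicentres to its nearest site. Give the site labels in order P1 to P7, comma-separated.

Upper, Upper, Inner, South, Inner, South, Inner

P1 → Upper (d²=25650530.00)
P2 → Upper (d²=116129858.00)
P3 → Inner (d²=7204229.00)
P4 → South (d²=29369650.00)
P5 → Inner (d²=7390210.00)
P6 → South (d²=12754562.00)
P7 → Inner (d²=74317801.00)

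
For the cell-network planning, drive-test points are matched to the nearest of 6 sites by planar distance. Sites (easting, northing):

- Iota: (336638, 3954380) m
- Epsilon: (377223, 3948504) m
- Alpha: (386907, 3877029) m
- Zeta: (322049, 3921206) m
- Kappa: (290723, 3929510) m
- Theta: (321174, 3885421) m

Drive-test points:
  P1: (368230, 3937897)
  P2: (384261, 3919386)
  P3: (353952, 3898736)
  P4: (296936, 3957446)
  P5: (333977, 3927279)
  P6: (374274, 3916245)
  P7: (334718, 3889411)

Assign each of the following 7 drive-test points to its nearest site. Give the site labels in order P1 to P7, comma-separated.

P1 → Epsilon (d²=193382498.00)
P2 → Epsilon (d²=897391368.00)
P3 → Theta (d²=1251686509.00)
P4 → Kappa (d²=819021465.00)
P5 → Zeta (d²=179158513.00)
P6 → Epsilon (d²=1049339682.00)
P7 → Theta (d²=199360036.00)

Epsilon, Epsilon, Theta, Kappa, Zeta, Epsilon, Theta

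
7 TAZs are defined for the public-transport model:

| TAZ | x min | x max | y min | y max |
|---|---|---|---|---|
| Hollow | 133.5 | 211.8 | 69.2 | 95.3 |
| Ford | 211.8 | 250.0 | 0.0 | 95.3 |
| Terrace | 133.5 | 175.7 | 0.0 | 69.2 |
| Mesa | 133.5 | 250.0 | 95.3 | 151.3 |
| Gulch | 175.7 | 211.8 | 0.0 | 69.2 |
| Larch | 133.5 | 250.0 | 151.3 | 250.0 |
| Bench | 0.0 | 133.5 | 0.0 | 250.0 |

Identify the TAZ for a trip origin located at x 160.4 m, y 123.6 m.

The point has x = 160.4 and y = 123.6.
Only Mesa satisfies 133.5 ≤ x ≤ 250.0 and 95.3 ≤ y ≤ 151.3.

Mesa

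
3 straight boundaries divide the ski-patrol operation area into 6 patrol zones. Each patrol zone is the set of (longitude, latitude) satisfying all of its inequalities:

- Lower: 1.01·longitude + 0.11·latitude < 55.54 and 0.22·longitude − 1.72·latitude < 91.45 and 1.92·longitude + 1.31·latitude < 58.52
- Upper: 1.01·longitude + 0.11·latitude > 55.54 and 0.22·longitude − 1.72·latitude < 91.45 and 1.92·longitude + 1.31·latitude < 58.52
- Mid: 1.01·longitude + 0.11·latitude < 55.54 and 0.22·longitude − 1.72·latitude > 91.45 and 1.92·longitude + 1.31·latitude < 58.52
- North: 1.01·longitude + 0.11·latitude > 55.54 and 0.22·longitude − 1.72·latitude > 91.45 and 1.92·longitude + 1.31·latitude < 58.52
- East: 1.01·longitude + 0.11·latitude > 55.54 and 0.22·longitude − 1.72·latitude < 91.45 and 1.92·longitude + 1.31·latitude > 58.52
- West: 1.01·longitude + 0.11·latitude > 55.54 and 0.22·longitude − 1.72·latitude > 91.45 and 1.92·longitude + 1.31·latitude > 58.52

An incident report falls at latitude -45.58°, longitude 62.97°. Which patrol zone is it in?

1.01·62.97 + 0.11·-45.58 = 58.586, which is > 55.54
0.22·62.97 − 1.72·-45.58 = 92.251, which is > 91.45
1.92·62.97 + 1.31·-45.58 = 61.193, which is > 58.52
This sign pattern matches West.

West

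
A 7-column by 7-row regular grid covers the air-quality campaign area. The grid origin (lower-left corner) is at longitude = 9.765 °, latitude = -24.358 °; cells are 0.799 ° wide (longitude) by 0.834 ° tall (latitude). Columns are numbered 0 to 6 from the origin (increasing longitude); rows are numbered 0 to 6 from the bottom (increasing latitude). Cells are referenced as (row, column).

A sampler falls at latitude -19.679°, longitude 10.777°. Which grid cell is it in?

Column index: ⌊(10.777 − 9.765) / 0.799⌋ = ⌊1.267⌋ = 1
Row offset from origin: ⌊(-19.679 − -24.358) / 0.834⌋ = ⌊5.610⌋ = 5 → row 5

(5, 1)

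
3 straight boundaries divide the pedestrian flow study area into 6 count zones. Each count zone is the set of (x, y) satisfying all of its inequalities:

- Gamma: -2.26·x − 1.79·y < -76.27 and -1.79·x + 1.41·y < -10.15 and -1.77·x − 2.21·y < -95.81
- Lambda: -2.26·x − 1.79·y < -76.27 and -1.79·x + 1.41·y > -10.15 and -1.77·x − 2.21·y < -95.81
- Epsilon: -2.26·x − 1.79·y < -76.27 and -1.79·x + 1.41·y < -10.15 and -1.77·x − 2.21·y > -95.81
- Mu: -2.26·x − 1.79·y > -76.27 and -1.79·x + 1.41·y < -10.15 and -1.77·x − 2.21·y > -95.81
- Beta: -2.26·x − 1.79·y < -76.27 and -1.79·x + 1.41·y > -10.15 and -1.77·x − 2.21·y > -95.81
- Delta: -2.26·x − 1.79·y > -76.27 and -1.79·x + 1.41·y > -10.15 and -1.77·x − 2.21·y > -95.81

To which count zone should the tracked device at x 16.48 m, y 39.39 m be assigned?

Lambda

-2.26·16.48 − 1.79·39.39 = -107.753, which is < -76.27
-1.79·16.48 + 1.41·39.39 = 26.041, which is > -10.15
-1.77·16.48 − 2.21·39.39 = -116.222, which is < -95.81
This sign pattern matches Lambda.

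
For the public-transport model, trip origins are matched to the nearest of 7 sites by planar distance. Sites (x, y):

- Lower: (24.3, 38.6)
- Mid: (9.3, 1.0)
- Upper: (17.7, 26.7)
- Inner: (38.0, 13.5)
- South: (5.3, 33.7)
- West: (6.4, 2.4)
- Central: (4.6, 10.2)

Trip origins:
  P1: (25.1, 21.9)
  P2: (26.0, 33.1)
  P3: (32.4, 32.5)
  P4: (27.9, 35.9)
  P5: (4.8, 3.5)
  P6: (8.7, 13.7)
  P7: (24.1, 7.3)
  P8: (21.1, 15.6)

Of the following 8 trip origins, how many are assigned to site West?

1

P1 → Upper
P2 → Lower
P3 → Lower
P4 → Lower
P5 → West
P6 → Central
P7 → Inner
P8 → Upper
1 of the 8 goes to West.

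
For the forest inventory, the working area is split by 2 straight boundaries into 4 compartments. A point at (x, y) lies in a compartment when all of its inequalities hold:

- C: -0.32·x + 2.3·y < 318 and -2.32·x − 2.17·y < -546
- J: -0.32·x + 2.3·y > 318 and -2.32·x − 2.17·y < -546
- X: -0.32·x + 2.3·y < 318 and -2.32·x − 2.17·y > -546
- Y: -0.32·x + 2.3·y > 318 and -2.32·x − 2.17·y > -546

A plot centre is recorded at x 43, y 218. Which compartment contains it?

-0.32·43 + 2.3·218 = 487.640, which is > 318
-2.32·43 − 2.17·218 = -572.820, which is < -546
This sign pattern matches J.

J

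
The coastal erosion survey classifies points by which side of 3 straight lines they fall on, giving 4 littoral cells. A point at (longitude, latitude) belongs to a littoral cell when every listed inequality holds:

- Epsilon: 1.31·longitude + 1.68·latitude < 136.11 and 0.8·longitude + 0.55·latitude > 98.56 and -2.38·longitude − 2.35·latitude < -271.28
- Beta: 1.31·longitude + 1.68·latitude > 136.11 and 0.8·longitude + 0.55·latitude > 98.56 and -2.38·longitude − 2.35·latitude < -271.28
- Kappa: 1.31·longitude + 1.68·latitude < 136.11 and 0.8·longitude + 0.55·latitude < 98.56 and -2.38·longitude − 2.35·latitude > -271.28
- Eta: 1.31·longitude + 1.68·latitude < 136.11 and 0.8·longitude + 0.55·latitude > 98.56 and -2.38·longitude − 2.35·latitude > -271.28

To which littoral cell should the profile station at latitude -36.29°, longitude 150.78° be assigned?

Beta

1.31·150.78 + 1.68·-36.29 = 136.555, which is > 136.11
0.8·150.78 + 0.55·-36.29 = 100.665, which is > 98.56
-2.38·150.78 − 2.35·-36.29 = -273.575, which is < -271.28
This sign pattern matches Beta.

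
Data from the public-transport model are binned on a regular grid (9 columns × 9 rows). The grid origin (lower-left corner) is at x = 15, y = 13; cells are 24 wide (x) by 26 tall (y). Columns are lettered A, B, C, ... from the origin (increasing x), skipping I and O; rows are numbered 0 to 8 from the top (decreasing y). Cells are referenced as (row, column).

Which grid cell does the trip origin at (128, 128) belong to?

Column index: ⌊(128 − 15) / 24⌋ = ⌊4.708⌋ = 4 → column E
Row offset from origin: ⌊(128 − 13) / 26⌋ = ⌊4.423⌋ = 4 → row 4 (counted from top)

(4, E)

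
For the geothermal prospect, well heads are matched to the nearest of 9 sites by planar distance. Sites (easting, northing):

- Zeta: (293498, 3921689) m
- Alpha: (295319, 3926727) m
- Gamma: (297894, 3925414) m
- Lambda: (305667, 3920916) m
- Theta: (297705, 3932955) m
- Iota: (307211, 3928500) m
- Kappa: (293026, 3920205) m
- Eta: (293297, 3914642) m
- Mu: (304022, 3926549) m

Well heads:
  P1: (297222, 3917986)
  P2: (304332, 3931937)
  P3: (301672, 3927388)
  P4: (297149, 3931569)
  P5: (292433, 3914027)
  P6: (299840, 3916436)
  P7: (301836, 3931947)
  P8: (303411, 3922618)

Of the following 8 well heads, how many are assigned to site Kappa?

1

P1 → Kappa
P2 → Iota
P3 → Mu
P4 → Theta
P5 → Eta
P6 → Eta
P7 → Theta
P8 → Lambda
1 of the 8 goes to Kappa.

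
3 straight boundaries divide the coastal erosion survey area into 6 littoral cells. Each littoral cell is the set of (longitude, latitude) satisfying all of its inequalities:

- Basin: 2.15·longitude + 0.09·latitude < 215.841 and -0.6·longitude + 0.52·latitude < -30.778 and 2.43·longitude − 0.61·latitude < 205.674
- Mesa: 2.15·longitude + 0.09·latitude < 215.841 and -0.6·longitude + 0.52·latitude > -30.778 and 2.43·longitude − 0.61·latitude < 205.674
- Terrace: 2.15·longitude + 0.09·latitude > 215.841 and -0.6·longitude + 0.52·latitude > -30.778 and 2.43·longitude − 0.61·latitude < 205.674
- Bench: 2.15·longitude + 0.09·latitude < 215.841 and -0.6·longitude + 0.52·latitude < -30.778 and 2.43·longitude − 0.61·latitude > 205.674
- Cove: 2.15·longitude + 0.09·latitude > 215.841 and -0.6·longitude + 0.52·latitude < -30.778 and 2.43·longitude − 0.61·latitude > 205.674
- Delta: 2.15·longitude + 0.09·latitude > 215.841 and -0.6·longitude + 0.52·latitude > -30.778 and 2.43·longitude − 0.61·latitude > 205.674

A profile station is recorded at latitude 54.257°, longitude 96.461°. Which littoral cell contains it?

2.15·96.461 + 0.09·54.257 = 212.274, which is < 215.841
-0.6·96.461 + 0.52·54.257 = -29.663, which is > -30.778
2.43·96.461 − 0.61·54.257 = 201.303, which is < 205.674
This sign pattern matches Mesa.

Mesa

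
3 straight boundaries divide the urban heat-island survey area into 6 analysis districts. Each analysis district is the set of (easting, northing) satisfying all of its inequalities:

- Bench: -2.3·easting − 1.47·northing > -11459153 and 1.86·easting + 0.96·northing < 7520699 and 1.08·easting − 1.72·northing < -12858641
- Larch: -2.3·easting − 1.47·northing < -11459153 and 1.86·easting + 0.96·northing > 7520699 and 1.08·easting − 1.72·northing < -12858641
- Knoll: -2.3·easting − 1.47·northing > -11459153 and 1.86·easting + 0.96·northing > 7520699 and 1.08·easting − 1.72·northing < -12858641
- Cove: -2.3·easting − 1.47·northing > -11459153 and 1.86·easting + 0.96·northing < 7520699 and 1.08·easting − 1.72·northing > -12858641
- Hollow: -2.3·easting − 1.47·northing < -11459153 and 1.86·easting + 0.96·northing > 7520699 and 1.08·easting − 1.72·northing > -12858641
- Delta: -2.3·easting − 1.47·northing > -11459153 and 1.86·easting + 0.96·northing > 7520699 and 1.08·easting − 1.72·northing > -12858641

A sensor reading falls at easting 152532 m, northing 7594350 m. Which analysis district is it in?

-2.3·152532 − 1.47·7594350 = -11514518.100, which is < -11459153
1.86·152532 + 0.96·7594350 = 7574285.520, which is > 7520699
1.08·152532 − 1.72·7594350 = -12897547.440, which is < -12858641
This sign pattern matches Larch.

Larch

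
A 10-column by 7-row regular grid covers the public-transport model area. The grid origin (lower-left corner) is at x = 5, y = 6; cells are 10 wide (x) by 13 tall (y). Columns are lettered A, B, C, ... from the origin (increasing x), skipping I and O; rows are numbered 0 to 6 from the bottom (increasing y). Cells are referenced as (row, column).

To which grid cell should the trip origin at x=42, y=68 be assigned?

Column index: ⌊(42 − 5) / 10⌋ = ⌊3.700⌋ = 3 → column D
Row offset from origin: ⌊(68 − 6) / 13⌋ = ⌊4.769⌋ = 4 → row 4

(4, D)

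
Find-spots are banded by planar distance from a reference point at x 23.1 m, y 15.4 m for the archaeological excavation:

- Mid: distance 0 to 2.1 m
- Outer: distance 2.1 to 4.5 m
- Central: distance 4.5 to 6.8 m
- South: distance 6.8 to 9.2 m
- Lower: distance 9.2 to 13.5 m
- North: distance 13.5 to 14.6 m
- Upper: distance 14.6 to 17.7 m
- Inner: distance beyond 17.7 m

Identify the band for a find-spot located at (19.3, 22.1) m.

South

Distance = √((19.3−23.1)² + (22.1−15.4)²) = √(14.440 + 44.890) = 7.703 m.
6.8 ≤ 7.703 < 9.2 → South.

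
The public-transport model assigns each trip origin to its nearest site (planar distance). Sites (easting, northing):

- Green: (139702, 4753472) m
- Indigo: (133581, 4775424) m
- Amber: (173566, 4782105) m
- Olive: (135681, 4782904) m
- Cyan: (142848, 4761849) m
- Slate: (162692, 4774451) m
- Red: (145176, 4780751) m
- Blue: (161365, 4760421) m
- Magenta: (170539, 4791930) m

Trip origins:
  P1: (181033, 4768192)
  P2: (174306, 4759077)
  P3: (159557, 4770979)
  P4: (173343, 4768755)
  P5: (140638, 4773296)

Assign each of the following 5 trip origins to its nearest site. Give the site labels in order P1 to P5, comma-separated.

Amber, Blue, Slate, Slate, Indigo

P1 → Amber (d²=249327658.00)
P2 → Blue (d²=169275817.00)
P3 → Slate (d²=21883009.00)
P4 → Slate (d²=145888217.00)
P5 → Indigo (d²=54329633.00)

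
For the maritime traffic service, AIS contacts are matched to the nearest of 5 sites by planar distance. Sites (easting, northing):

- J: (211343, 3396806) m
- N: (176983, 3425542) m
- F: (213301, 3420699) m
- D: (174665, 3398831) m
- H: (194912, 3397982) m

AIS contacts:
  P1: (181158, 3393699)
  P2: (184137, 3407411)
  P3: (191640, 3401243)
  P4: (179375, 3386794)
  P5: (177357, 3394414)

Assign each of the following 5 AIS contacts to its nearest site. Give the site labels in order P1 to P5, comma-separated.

P1 → D (d²=68496473.00)
P2 → D (d²=163335184.00)
P3 → H (d²=21340105.00)
P4 → D (d²=167073469.00)
P5 → D (d²=26756753.00)

D, D, H, D, D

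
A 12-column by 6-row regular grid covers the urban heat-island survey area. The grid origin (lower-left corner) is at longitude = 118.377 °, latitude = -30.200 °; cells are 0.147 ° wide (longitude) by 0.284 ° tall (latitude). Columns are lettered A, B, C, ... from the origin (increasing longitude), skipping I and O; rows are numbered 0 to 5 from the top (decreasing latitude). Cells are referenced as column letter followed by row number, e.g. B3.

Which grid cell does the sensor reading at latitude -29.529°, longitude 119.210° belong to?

Column index: ⌊(119.210 − 118.377) / 0.147⌋ = ⌊5.667⌋ = 5 → column F
Row offset from origin: ⌊(-29.529 − -30.200) / 0.284⌋ = ⌊2.363⌋ = 2 → row 3 (counted from top)

F3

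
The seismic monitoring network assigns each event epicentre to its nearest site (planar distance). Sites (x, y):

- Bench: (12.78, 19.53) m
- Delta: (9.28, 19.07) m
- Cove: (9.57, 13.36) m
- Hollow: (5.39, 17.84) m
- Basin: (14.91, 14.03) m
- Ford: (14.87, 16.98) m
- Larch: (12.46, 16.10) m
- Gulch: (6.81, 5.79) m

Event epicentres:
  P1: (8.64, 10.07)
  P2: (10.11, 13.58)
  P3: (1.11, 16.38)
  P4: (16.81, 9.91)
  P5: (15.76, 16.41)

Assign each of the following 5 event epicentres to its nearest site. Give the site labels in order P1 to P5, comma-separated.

Cove, Cove, Hollow, Basin, Ford

P1 → Cove (d²=11.69)
P2 → Cove (d²=0.34)
P3 → Hollow (d²=20.45)
P4 → Basin (d²=20.58)
P5 → Ford (d²=1.12)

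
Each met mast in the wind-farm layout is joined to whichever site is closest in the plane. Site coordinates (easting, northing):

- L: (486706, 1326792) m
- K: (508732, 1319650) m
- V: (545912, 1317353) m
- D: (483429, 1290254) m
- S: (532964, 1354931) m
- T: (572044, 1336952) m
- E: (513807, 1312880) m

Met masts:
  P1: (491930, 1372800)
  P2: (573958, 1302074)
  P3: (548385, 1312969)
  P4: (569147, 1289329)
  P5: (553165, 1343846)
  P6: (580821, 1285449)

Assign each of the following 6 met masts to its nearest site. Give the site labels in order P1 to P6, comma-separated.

S, V, V, V, T, V

P1 → S (d²=2003090317.00)
P2 → V (d²=1020025957.00)
P3 → V (d²=25335185.00)
P4 → V (d²=1325209801.00)
P5 → T (d²=403943877.00)
P6 → V (d²=2236503497.00)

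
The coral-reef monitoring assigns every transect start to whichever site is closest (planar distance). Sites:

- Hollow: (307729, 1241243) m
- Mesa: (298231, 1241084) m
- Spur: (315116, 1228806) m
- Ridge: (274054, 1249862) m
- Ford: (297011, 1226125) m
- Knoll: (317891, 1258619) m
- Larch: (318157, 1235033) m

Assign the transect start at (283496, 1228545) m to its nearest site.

Ford

Squared distances to each site:
Hollow: 748477493.000; Mesa: 374346746.000; Spur: 999892521.000; Ridge: 543565853.000; Ford: 188511625.000; Knoll: 2087461501.000; Larch: 1243479065.000.
Minimum at Ford.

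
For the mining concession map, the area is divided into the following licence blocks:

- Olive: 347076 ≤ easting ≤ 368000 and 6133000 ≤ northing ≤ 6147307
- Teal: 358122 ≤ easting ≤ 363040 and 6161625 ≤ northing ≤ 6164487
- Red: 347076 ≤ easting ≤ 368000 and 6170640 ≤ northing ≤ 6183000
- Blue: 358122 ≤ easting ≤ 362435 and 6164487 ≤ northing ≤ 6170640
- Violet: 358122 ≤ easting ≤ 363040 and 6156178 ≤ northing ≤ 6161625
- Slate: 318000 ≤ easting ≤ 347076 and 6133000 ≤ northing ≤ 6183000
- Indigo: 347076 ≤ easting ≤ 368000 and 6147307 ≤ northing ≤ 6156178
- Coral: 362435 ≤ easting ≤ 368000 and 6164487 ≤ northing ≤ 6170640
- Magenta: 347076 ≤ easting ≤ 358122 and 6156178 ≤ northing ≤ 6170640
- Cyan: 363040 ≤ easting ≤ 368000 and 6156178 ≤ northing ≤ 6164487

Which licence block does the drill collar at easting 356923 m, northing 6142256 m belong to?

Olive

The point has easting = 356923 and northing = 6142256.
Only Olive satisfies 347076 ≤ easting ≤ 368000 and 6133000 ≤ northing ≤ 6147307.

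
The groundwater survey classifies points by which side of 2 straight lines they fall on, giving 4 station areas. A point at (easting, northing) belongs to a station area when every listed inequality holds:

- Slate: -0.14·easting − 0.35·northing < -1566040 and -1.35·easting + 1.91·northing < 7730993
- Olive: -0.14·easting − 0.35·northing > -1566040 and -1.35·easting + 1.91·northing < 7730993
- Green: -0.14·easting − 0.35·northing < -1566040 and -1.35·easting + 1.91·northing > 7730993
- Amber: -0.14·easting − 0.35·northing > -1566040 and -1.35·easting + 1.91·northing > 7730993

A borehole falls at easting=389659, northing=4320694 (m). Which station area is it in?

-0.14·389659 − 0.35·4320694 = -1566795.160, which is < -1566040
-1.35·389659 + 1.91·4320694 = 7726485.890, which is < 7730993
This sign pattern matches Slate.

Slate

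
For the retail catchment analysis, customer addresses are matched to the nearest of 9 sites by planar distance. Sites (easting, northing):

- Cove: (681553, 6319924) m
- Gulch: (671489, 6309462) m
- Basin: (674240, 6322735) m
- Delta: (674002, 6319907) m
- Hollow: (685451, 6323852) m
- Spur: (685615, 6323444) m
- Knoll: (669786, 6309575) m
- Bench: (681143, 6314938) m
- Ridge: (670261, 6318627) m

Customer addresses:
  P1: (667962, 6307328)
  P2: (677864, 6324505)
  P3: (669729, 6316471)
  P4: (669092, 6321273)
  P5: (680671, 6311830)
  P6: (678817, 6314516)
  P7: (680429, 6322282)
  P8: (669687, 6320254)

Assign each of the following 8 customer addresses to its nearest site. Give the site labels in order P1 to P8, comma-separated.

P1 → Knoll (d²=8375985.00)
P2 → Basin (d²=16266276.00)
P3 → Ridge (d²=4931360.00)
P4 → Ridge (d²=8367877.00)
P5 → Bench (d²=9882448.00)
P6 → Bench (d²=5588360.00)
P7 → Cove (d²=6823540.00)
P8 → Ridge (d²=2976605.00)

Knoll, Basin, Ridge, Ridge, Bench, Bench, Cove, Ridge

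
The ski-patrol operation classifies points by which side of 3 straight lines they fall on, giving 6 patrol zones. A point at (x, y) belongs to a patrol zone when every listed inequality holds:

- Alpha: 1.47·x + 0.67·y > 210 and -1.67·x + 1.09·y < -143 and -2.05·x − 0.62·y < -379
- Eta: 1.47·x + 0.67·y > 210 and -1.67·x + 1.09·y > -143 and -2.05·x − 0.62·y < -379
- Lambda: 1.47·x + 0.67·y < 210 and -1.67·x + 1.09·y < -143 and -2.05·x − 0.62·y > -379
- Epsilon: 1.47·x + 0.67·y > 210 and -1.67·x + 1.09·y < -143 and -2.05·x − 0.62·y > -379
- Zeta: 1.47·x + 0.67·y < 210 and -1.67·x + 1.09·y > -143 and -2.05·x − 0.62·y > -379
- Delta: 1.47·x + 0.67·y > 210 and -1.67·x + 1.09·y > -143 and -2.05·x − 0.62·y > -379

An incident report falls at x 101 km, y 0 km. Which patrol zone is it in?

Lambda

1.47·101 + 0.67·0 = 148.470, which is < 210
-1.67·101 + 1.09·0 = -168.670, which is < -143
-2.05·101 − 0.62·0 = -207.050, which is > -379
This sign pattern matches Lambda.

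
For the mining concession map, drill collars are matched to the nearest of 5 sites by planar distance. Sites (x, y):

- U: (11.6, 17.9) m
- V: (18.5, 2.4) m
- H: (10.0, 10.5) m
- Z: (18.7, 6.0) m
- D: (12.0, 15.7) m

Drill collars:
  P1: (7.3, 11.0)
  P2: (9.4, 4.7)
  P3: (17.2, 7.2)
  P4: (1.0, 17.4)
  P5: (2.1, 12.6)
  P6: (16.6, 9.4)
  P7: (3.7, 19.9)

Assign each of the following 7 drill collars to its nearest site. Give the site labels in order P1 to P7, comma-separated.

H, H, Z, U, H, Z, U

P1 → H (d²=7.54)
P2 → H (d²=34.00)
P3 → Z (d²=3.69)
P4 → U (d²=112.61)
P5 → H (d²=66.82)
P6 → Z (d²=15.97)
P7 → U (d²=66.41)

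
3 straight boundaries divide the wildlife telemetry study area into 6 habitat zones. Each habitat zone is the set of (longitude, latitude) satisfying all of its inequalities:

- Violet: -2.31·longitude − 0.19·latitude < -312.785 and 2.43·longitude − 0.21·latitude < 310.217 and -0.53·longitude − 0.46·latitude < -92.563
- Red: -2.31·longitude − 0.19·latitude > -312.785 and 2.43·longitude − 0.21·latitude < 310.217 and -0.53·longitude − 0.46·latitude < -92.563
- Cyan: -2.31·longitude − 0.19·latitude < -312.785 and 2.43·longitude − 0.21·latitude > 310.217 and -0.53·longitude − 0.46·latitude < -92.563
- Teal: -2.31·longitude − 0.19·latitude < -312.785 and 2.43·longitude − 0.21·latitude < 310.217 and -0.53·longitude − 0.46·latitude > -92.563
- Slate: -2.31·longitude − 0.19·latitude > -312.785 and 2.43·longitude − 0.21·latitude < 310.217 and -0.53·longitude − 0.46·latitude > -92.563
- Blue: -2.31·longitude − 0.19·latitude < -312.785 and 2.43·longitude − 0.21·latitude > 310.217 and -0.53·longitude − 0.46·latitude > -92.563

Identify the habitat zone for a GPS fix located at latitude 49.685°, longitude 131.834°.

-2.31·131.834 − 0.19·49.685 = -313.977, which is < -312.785
2.43·131.834 − 0.21·49.685 = 309.923, which is < 310.217
-0.53·131.834 − 0.46·49.685 = -92.727, which is < -92.563
This sign pattern matches Violet.

Violet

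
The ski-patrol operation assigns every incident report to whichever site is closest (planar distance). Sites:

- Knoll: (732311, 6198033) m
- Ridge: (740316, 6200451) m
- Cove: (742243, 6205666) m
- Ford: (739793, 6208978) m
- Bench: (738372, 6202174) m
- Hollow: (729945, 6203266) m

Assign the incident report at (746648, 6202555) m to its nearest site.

Cove

Squared distances to each site:
Knoll: 225998053.000; Ridge: 44521040.000; Cove: 29082346.000; Ford: 88245954.000; Bench: 68637337.000; Hollow: 279495730.000.
Minimum at Cove.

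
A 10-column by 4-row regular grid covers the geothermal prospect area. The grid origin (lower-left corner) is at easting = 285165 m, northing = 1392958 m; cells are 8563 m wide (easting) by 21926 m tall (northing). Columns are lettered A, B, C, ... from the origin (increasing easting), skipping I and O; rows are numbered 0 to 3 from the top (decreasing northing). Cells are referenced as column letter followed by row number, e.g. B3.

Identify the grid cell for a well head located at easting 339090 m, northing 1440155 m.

Column index: ⌊(339090 − 285165) / 8563⌋ = ⌊6.297⌋ = 6 → column G
Row offset from origin: ⌊(1440155 − 1392958) / 21926⌋ = ⌊2.153⌋ = 2 → row 1 (counted from top)

G1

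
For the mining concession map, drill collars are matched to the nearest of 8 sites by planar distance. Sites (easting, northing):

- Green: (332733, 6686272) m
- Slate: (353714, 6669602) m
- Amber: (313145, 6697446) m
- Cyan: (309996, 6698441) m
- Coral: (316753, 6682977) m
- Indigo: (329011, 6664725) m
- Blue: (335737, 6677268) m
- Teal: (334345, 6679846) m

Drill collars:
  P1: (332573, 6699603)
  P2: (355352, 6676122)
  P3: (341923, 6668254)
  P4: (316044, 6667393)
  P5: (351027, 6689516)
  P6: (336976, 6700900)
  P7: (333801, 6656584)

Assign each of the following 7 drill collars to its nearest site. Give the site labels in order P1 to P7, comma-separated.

P1 → Green (d²=177741161.00)
P2 → Slate (d²=45193444.00)
P3 → Blue (d²=119518792.00)
P4 → Indigo (d²=175261313.00)
P5 → Green (d²=345193972.00)
P6 → Green (d²=231981433.00)
P7 → Indigo (d²=89219981.00)

Green, Slate, Blue, Indigo, Green, Green, Indigo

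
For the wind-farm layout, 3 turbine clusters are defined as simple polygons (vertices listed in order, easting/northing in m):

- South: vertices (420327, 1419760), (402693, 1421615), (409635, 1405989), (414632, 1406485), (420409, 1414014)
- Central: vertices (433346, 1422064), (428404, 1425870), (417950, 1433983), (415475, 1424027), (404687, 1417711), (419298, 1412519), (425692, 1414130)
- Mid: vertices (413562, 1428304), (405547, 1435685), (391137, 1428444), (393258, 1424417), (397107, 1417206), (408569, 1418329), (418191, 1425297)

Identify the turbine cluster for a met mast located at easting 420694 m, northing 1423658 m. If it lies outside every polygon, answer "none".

Cast a ray rightward from (420694, 1423658). For each polygon, the edges (by vertex number in listed order) whose endpoints lie on opposite sides of northing = 1423658, where each meets that height, and whether that is right or left of the point:
South: no edge straddles that height → 0 crossings.
Central: 1–2 at easting≈431276.2 (right), 4–5 at easting≈414844.7 (left) → 1 crossing.
Mid: 4–5 at easting≈393663.1 (left), 6–7 at easting≈415927.7 (left) → 0 crossings.
Only Central has an odd count, so the point is inside Central.

Central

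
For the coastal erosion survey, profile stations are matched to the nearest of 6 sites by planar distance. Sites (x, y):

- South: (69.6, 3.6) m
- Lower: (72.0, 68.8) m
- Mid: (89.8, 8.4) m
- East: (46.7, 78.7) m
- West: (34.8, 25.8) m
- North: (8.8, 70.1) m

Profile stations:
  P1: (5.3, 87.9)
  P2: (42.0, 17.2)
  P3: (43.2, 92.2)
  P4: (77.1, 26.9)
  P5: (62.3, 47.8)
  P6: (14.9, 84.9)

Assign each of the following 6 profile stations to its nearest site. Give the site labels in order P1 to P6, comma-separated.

North, West, East, Mid, Lower, North

P1 → North (d²=329.09)
P2 → West (d²=125.80)
P3 → East (d²=194.50)
P4 → Mid (d²=503.54)
P5 → Lower (d²=535.09)
P6 → North (d²=256.25)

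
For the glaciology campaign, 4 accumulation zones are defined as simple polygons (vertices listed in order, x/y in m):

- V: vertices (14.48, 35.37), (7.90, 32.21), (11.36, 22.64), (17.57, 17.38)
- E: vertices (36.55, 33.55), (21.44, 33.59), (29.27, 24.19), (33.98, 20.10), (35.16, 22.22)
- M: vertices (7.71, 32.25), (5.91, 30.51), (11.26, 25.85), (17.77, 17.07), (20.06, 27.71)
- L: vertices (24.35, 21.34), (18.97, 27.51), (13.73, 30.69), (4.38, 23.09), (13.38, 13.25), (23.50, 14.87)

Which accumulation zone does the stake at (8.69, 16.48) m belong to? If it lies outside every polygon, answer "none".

none

Cast a ray rightward from (8.69, 16.48). For each polygon, the edges (by vertex number in listed order) whose endpoints lie on opposite sides of y = 16.48, where each meets that height, and whether that is right or left of the point:
V: no edge straddles that height → 0 crossings.
E: no edge straddles that height → 0 crossings.
M: no edge straddles that height → 0 crossings.
L: 4–5 at x≈10.426 (right), 6–1 at x≈23.712 (right) → 2 crossings.
All counts are even, so the point lies outside every listed polygon.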